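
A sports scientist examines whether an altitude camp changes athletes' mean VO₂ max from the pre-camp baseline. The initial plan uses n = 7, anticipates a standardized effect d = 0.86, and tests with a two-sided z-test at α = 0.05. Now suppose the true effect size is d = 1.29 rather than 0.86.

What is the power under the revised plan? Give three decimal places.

With d = 1.29: δ = d·√n = 1.29 × √7 = 3.4130. Critical value z_{0.025} = 1.960.
Revised power = Φ(δ − 1.960) + Φ(−δ − 1.960) = Φ(1.453) + Φ(-5.373) = 0.9269 + 0.0000 = 0.9269.

Power ≈ 0.927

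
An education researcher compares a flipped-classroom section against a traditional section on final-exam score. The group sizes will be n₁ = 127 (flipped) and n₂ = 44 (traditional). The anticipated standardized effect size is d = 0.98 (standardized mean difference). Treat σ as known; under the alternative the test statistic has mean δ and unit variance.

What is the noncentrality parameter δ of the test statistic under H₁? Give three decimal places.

δ ≈ 5.602

δ = d / √(1/n₁ + 1/n₂) = 0.98 / √(1/127 + 1/44) = 5.6022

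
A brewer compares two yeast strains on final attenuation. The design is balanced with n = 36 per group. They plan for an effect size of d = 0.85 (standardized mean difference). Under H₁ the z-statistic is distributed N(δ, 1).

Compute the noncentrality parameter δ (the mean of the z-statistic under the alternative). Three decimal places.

The noncentrality parameter scales effect size by the design's sample-size factor: δ = d·√(n/2) = 0.85 × √(36/2) = 3.6062

δ ≈ 3.606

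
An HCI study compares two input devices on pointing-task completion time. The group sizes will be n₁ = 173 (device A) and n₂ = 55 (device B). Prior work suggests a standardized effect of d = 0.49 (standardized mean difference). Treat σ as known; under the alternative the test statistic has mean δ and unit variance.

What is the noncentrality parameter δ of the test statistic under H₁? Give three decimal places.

δ = d / √(1/n₁ + 1/n₂) = 0.49 / √(1/173 + 1/55) = 3.1654

δ ≈ 3.165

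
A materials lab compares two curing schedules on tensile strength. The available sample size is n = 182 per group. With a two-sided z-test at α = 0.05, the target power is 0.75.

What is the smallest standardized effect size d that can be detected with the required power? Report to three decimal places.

d ≈ 0.276

Required noncentrality: δ = z_{0.025} + z_{0.25} = 1.960 + 0.674 = 2.634.
(Lower-tail contribution to power is negligible for δ > 0.)
δ = d·√(n/2) ⇒ d = δ/√(n/2) = 2.634/√(182/2) = 0.2762.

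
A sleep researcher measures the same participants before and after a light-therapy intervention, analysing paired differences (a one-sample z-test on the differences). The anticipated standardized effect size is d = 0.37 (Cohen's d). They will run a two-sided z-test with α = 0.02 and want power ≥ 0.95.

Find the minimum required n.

For power 0.95 need Φ(δ − z_{0.01}) = 0.95, so δ = z_{0.01} + z_{0.05} = 2.326 + 1.645 = 3.971.
(The Φ(−δ − z_{α/2}) term is vanishingly small for δ > 0 and is dropped in the standard sample-size formula.)
δ = d·√n ⇒ n = (δ/d)² = (3.971 / 0.37)² = 115.20.
Rounding up, n = 116.

n = 116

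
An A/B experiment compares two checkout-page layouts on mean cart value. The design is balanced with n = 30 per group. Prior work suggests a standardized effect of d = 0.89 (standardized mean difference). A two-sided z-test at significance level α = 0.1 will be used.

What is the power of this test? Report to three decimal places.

Power ≈ 0.964

Noncentrality parameter: δ = d·√(n/2) = 0.89 × √(30/2) = 3.4470
Two-sided α = 0.1 → critical value z_{0.05} = 1.645.
Power = Φ(δ − 1.645) + Φ(−δ − 1.645) = Φ(1.802) + Φ(-5.092) = 0.9642 + 0.0000 = 0.9642.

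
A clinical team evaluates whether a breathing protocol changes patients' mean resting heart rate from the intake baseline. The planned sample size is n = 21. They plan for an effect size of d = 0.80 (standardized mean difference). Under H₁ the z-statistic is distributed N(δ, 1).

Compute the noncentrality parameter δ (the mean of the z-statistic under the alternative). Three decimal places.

δ ≈ 3.666

The noncentrality parameter scales effect size by the design's sample-size factor: δ = d·√n = 0.80 × √21 = 3.6661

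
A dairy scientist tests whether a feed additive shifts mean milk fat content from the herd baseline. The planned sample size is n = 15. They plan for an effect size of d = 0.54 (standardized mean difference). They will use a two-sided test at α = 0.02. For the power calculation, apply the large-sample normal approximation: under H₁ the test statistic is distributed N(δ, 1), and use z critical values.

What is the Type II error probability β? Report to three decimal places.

Noncentrality parameter: δ = d·√n = 0.54 × √15 = 2.0914
Critical value for a two-sided test at α = 0.02: z_{α/2} = 2.326.
Power = Φ(δ − 2.326) + Φ(−δ − 2.326) = Φ(-0.235) + Φ(-4.418) = 0.4071 + 0.0000 = 0.4071.
Type II error: β = 1 − power = 1 − 0.4071 = 0.5929.

β ≈ 0.593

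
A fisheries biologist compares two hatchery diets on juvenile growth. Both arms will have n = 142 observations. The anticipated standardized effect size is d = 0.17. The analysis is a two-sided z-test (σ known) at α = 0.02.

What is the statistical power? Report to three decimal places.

Noncentrality parameter: δ = d·√(n/2) = 0.17 × √(142/2) = 1.4324
Critical value for a two-sided test at α = 0.02: z_{α/2} = 2.326.
Power = Φ(δ − 2.326) + Φ(−δ − 2.326) = Φ(-0.894) + Φ(-3.759) = 0.1857 + 0.0001 = 0.1858.

Power ≈ 0.186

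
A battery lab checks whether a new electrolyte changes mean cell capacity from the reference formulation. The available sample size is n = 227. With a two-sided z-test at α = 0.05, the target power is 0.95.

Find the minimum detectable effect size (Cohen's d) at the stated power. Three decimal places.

d ≈ 0.239

Need Φ(δ − 1.960) = 0.95, so δ = 1.960 + 1.645 = 3.605.
(The second rejection-region term Φ(−δ − z_{α/2}) is negligible and dropped.)
δ = d·√n ⇒ d = δ/√n = 3.605/√227 = 0.2393.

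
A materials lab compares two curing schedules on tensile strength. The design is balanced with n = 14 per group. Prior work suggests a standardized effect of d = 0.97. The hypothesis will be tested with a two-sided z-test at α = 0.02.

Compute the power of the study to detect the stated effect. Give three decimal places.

Power ≈ 0.595

Noncentrality parameter: δ = d·√(n/2) = 0.97 × √(14/2) = 2.5664
Critical value for a two-sided test at α = 0.02: z_{α/2} = 2.326.
Power = Φ(δ − 2.326) + Φ(−δ − 2.326) = Φ(0.240) + Φ(-4.893) = 0.5948 + 0.0000 = 0.5948.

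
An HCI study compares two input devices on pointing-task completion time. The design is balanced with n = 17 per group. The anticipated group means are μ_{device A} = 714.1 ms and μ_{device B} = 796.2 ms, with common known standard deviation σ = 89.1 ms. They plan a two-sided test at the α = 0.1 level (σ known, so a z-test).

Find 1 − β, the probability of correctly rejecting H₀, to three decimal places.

Standardized effect: d = |μ_{device A} − μ_{device B}| / σ = |714.1 − 796.2| / 89.1 = 0.9214
Noncentrality parameter: δ = d·√(n/2) = 0.9214 × √(17/2) = 2.6864
Two-sided α = 0.1 → critical value z_{0.05} = 1.645.
Power = Φ(δ − 1.645) + Φ(−δ − 1.645) = Φ(1.042) + Φ(-4.331) = 0.8512 + 0.0000 = 0.8512.

Power ≈ 0.851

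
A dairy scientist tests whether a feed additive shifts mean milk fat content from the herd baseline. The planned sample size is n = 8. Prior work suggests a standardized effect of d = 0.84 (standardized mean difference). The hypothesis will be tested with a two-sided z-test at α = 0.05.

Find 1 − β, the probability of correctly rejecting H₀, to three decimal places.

Noncentrality parameter: δ = d·√n = 0.84 × √8 = 2.3759
Critical value for a two-sided test at α = 0.05: z_{α/2} = 1.960.
Power = Φ(δ − 1.960) + Φ(−δ − 1.960) = Φ(0.416) + Φ(-4.336) = 0.6613 + 0.0000 = 0.6613.

Power ≈ 0.661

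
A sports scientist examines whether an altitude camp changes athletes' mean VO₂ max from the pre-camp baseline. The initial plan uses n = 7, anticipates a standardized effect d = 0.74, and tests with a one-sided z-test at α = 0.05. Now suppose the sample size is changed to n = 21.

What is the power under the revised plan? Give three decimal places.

Power ≈ 0.960

With n = 21: δ = d·√n = 0.74 × √21 = 3.3911. Critical value z_{0.05} = 1.645.
Revised power = Φ(δ − 1.645) = Φ(1.746) = 0.9596.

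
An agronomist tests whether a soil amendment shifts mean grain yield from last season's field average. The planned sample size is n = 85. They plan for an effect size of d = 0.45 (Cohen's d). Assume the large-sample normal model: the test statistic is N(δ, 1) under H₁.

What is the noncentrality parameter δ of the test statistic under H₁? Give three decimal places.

δ = d·√n = 0.45 × √85 = 4.1488

δ ≈ 4.149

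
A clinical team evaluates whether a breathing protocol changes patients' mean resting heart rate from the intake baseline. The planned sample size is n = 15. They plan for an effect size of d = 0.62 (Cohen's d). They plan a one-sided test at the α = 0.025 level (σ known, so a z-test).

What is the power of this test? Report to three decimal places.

Noncentrality parameter: δ = d·√n = 0.62 × √15 = 2.4012
One-sided α = 0.025 → critical value z_{0.025} = 1.960.
Power = P(Z > 1.960 − δ) = Φ(0.441) = 0.6705.

Power ≈ 0.670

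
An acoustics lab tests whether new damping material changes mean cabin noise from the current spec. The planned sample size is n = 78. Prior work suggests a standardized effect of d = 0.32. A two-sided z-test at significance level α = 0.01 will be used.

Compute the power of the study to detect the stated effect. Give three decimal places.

Noncentrality parameter: δ = d·√n = 0.32 × √78 = 2.8262
Two-sided α = 0.01 → critical value z_{0.005} = 2.576.
Power = Φ(δ − 2.576) + Φ(−δ − 2.576) = Φ(0.250) + Φ(-5.402) = 0.5988 + 0.0000 = 0.5988.

Power ≈ 0.599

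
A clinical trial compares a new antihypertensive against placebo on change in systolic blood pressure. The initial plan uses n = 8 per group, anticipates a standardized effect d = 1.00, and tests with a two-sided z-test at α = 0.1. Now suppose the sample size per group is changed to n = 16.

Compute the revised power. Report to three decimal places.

With n = 16 per group: δ = d·√(n/2) = 1.00 × √(16/2) = 2.8284. Critical value z_{0.05} = 1.645.
Revised power = Φ(δ − 1.645) + Φ(−δ − 1.645) = Φ(1.184) + Φ(-4.473) = 0.8817 + 0.0000 = 0.8817.

Power ≈ 0.882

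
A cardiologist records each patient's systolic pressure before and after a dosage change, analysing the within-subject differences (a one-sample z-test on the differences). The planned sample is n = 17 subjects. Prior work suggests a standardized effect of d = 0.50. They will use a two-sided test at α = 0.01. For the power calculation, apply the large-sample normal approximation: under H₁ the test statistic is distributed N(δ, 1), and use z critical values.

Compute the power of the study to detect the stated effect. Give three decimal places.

Noncentrality parameter: δ = d·√n = 0.50 × √17 = 2.0616
Critical value for a two-sided test at α = 0.01: z_{α/2} = 2.576.
Power = Φ(δ − 2.576) + Φ(−δ − 2.576) = Φ(-0.514) + Φ(-4.637) = 0.3035 + 0.0000 = 0.3035.

Power ≈ 0.304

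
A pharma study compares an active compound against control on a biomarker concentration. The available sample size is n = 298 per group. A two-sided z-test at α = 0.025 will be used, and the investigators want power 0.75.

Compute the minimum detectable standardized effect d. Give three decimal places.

d ≈ 0.239

Required noncentrality: δ = z_{0.0125} + z_{0.25} = 2.241 + 0.674 = 2.916.
(Lower-tail contribution to power is negligible for δ > 0.)
δ = d·√(n/2) ⇒ d = δ/√(n/2) = 2.916/√(298/2) = 0.2389.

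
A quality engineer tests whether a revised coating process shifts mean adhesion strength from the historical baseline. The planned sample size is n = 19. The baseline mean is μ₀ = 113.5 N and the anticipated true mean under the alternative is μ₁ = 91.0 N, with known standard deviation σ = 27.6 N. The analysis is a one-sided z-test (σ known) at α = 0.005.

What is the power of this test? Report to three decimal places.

Power ≈ 0.836

Standardized effect: d = |μ₁ − μ₀| / σ = |91.0 − 113.5| / 27.6 = 0.8152
Noncentrality parameter: δ = d·√n = 0.8152 × √19 = 3.5535
Critical value for a one-sided test at α = 0.005: z_α = 2.576.
Power = P(Z > 2.576 − δ) = Φ(0.978) = 0.8359.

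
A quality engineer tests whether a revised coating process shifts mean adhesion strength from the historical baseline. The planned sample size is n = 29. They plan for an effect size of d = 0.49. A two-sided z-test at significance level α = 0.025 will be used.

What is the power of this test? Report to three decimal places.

Noncentrality parameter: δ = d·√n = 0.49 × √29 = 2.6387
Two-sided α = 0.025 → critical value z_{0.0125} = 2.241.
Power = Φ(δ − 2.241) + Φ(−δ − 2.241) = Φ(0.397) + Φ(-4.880) = 0.6544 + 0.0000 = 0.6544.

Power ≈ 0.654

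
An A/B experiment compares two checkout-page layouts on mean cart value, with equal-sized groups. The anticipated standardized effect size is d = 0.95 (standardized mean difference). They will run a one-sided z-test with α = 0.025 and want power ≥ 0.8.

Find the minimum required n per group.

Set Φ(δ − 1.960) = 0.8; then δ − 1.960 = Φ⁻¹(0.8) = 0.842, giving δ = 2.802.
δ = d·√(n/2) ⇒ n = 2(δ/d)² = 2 × (2.802 / 0.95)² = 17.39.
Rounding up, n = 18 per group.

n = 18 per group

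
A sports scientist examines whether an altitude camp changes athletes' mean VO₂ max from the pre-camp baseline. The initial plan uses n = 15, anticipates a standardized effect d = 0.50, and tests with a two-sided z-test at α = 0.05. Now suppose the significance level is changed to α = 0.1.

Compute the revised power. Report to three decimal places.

Power ≈ 0.615

δ = d·√n = 0.50 × √15 = 1.9365 (unchanged). New critical value: z_{0.05} = 1.645.
Revised power = Φ(δ − 1.645) + Φ(−δ − 1.645) = Φ(0.292) + Φ(-3.581) = 0.6147 + 0.0002 = 0.6149.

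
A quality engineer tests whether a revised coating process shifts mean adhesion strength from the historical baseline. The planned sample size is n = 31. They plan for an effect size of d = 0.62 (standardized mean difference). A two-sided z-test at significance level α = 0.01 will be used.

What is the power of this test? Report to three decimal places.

Power ≈ 0.810

Noncentrality parameter: δ = d·√n = 0.62 × √31 = 3.4520
Critical value for a two-sided test at α = 0.01: z_{α/2} = 2.576.
Power = Φ(δ − 2.576) + Φ(−δ − 2.576) = Φ(0.876) + Φ(-6.028) = 0.8095 + 0.0000 = 0.8095.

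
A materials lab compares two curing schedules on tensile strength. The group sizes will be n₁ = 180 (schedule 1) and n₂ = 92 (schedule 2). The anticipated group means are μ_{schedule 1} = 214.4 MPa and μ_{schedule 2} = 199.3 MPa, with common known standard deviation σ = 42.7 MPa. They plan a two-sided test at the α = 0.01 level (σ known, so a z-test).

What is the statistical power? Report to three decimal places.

Standardized effect: d = |μ_{schedule 1} − μ_{schedule 2}| / σ = |214.4 − 199.3| / 42.7 = 0.3536
Noncentrality parameter: λ = d / √(1/n₁ + 1/n₂) = 0.3536 / √(1/180 + 1/92) = 2.7593
Two-sided α = 0.01 → critical value z_{0.005} = 2.576.
Power = Φ(λ − 2.576) + Φ(−λ − 2.576) = Φ(0.183) + Φ(-5.335) = 0.5728 + 0.0000 = 0.5728.

Power ≈ 0.573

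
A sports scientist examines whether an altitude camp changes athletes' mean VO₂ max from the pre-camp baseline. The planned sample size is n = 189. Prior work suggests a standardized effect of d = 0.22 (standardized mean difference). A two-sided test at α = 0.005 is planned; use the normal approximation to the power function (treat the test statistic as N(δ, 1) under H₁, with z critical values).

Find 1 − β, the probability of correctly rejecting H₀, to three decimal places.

Power ≈ 0.586

Noncentrality parameter: δ = d·√n = 0.22 × √189 = 3.0245
Critical value for a two-sided test at α = 0.005: z_{α/2} = 2.807.
Power = Φ(δ − 2.807) + Φ(−δ − 2.807) = Φ(0.217) + Φ(-5.832) = 0.5861 + 0.0000 = 0.5861.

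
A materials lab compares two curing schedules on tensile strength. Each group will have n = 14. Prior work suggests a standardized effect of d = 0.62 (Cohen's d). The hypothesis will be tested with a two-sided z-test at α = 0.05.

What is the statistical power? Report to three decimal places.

Power ≈ 0.375

Noncentrality parameter: δ = d·√(n/2) = 0.62 × √(14/2) = 1.6404
Critical value for a two-sided test at α = 0.05: z_{α/2} = 1.960.
Power = Φ(δ − 1.960) + Φ(−δ − 1.960) = Φ(-0.320) + Φ(-3.600) = 0.3746 + 0.0002 = 0.3748.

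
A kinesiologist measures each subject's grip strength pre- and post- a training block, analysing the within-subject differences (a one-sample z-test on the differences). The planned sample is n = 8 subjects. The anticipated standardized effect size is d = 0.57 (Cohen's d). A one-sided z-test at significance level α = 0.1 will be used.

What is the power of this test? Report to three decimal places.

Noncentrality parameter: λ = d·√n = 0.57 × √8 = 1.6122
Critical value for a one-sided test at α = 0.1: z_α = 1.282.
Power = P(Z > 1.282 − λ) = Φ(0.331) = 0.6295.

Power ≈ 0.630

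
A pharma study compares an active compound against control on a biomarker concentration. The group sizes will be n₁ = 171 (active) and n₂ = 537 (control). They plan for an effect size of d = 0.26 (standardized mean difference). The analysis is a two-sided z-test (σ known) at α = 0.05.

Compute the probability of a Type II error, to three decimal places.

β ≈ 0.158

Noncentrality parameter: δ = d / √(1/n₁ + 1/n₂) = 0.26 / √(1/171 + 1/537) = 2.9610
Critical value for a two-sided test at α = 0.05: z_{α/2} = 1.960.
Power = Φ(δ − 1.960) + Φ(−δ − 1.960) = Φ(1.001) + Φ(-4.921) = 0.8416 + 0.0000 = 0.8416.
Type II error: β = 1 − power = 1 − 0.8416 = 0.1584.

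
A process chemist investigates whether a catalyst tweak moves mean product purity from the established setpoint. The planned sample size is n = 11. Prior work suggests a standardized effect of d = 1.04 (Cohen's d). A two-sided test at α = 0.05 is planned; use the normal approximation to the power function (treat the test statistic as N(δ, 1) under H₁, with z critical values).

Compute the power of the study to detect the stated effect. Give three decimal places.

Noncentrality parameter: δ = d·√n = 1.04 × √11 = 3.4493
Critical value for a two-sided test at α = 0.05: z_{α/2} = 1.960.
Power = Φ(δ − 1.960) + Φ(−δ − 1.960) = Φ(1.489) + Φ(-5.409) = 0.9318 + 0.0000 = 0.9318.

Power ≈ 0.932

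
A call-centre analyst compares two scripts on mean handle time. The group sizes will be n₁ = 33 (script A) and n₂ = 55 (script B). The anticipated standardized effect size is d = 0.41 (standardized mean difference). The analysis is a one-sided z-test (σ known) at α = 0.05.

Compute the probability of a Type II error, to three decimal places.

Noncentrality parameter: δ = d / √(1/n₁ + 1/n₂) = 0.41 / √(1/33 + 1/55) = 1.8620
One-sided α = 0.05 → critical value z_{0.05} = 1.645.
Power = P(Z > 1.645 − δ) = Φ(0.217) = 0.5860.
Type II error: β = 1 − power = 1 − 0.5860 = 0.4140.

β ≈ 0.414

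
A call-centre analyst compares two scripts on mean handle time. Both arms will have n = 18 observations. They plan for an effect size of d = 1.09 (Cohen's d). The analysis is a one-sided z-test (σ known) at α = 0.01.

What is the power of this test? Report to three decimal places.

Noncentrality parameter: δ = d·√(n/2) = 1.09 × √(18/2) = 3.2700
Critical value for a one-sided test at α = 0.01: z_α = 2.326.
Power = P(Z > 2.326 − δ) = Φ(0.944) = 0.8273.

Power ≈ 0.827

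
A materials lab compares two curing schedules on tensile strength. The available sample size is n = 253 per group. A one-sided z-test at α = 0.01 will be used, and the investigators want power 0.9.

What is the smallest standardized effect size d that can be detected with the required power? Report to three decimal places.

d ≈ 0.321

Need Φ(δ − 2.326) = 0.9, so δ = 2.326 + 1.282 = 3.608.
δ = d·√(n/2) ⇒ d = δ/√(n/2) = 3.608/√(253/2) = 0.3208.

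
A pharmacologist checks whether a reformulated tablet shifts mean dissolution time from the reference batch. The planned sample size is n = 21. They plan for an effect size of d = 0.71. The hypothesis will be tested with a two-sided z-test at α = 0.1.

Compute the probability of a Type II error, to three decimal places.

Noncentrality parameter: δ = d·√n = 0.71 × √21 = 3.2536
Critical value for a two-sided test at α = 0.1: z_{α/2} = 1.645.
Power = Φ(δ − 1.645) + Φ(−δ − 1.645) = Φ(1.609) + Φ(-4.898) = 0.9462 + 0.0000 = 0.9462.
Type II error: β = 1 − power = 1 − 0.9462 = 0.0538.

β ≈ 0.054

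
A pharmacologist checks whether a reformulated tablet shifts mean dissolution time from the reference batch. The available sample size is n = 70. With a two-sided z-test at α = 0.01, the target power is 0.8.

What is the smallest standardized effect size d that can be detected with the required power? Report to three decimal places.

Required noncentrality: δ = z_{0.005} + z_{0.20} = 2.576 + 0.842 = 3.417.
(Lower-tail contribution to power is negligible for δ > 0.)
δ = d·√n ⇒ d = δ/√n = 3.417/√70 = 0.4085.

d ≈ 0.408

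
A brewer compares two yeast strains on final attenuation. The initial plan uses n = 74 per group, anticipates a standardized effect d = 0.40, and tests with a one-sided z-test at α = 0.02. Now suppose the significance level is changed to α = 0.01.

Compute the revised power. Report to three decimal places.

δ = d·√(n/2) = 0.40 × √(74/2) = 2.4331 (unchanged). New critical value: z_{0.01} = 2.326.
Revised power = Φ(δ − 2.326) = Φ(0.107) = 0.5425.

Power ≈ 0.543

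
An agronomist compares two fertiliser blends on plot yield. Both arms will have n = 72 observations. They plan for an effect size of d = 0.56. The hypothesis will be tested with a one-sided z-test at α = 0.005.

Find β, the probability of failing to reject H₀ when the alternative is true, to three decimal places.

β ≈ 0.216

Noncentrality parameter: δ = d·√(n/2) = 0.56 × √(72/2) = 3.3600
Critical value for a one-sided test at α = 0.005: z_α = 2.576.
Power = P(Z > 2.576 − δ) = Φ(0.784) = 0.7835.
Type II error: β = 1 − power = 1 − 0.7835 = 0.2165.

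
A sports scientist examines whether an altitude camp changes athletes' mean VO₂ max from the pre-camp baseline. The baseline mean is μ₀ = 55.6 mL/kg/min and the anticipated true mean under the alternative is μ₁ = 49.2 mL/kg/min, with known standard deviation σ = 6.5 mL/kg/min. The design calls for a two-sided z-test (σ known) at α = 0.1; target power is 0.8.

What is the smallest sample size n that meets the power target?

Standardized effect: d = |μ₁ − μ₀| / σ = |49.2 − 55.6| / 6.5 = 0.9846
For power 0.8 need Φ(δ − z_{0.05}) = 0.8, so δ = z_{0.05} + z_{0.20} = 1.645 + 0.842 = 2.486.
(The Φ(−δ − z_{α/2}) term is vanishingly small for δ > 0 and is dropped in the standard sample-size formula.)
δ = d·√n ⇒ n = (δ/d)² = (2.486 / 0.9846)² = 6.38.
Rounding up, n = 7.

n = 7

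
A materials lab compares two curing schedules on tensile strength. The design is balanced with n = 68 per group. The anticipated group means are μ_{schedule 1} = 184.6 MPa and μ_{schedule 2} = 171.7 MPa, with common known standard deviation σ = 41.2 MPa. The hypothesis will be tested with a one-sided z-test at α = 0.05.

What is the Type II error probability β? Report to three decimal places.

β ≈ 0.428

Standardized effect: d = |μ_{schedule 1} − μ_{schedule 2}| / σ = |184.6 − 171.7| / 41.2 = 0.3131
Noncentrality parameter: δ = d·√(n/2) = 0.3131 × √(68/2) = 1.8257
One-sided α = 0.05 → critical value z_{0.05} = 1.645.
Power = P(Z > 1.645 − δ) = Φ(0.181) = 0.5718.
Type II error: β = 1 − power = 1 − 0.5718 = 0.4282.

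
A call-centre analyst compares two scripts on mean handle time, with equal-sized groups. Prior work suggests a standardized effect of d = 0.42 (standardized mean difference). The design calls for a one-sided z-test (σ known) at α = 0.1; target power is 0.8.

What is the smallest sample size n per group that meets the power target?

n = 52 per group

Set Φ(δ − 1.282) = 0.8; then δ − 1.282 = Φ⁻¹(0.8) = 0.842, giving δ = 2.123.
δ = d·√(n/2) ⇒ n = 2(δ/d)² = 2 × (2.123 / 0.42)² = 51.11.
Rounding up, n = 52 per group.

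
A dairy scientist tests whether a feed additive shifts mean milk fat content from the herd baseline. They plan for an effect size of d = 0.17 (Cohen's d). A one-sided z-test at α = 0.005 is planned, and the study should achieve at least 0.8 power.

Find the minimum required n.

Set Φ(δ − 2.576) = 0.8; then δ − 2.576 = Φ⁻¹(0.8) = 0.842, giving δ = 3.417.
δ = d·√n ⇒ n = (δ/d)² = (3.417 / 0.17)² = 404.12.
Rounding up, n = 405.

n = 405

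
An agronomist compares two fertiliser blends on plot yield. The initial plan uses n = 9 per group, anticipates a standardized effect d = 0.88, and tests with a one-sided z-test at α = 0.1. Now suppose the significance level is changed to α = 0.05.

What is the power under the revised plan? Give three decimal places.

Power ≈ 0.588

δ = d·√(n/2) = 0.88 × √(9/2) = 1.8668 (unchanged). New critical value: z_{0.05} = 1.645.
Revised power = Φ(δ − 1.645) = Φ(0.222) = 0.5878.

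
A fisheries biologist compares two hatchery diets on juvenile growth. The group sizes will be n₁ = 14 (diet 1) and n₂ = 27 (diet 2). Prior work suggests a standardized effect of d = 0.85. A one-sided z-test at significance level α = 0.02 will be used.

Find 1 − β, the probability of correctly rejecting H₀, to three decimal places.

Power ≈ 0.701

Noncentrality parameter: δ = d / √(1/n₁ + 1/n₂) = 0.85 / √(1/14 + 1/27) = 2.5809
One-sided α = 0.02 → critical value z_{0.02} = 2.054.
Power = P(Z > 2.054 − δ) = Φ(0.527) = 0.7010.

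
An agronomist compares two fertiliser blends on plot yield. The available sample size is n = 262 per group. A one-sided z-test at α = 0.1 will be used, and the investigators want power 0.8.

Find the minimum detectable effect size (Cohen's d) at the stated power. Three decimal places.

d ≈ 0.186

Need Φ(δ − 1.282) = 0.8, so δ = 1.282 + 0.842 = 2.123.
δ = d·√(n/2) ⇒ d = δ/√(n/2) = 2.123/√(262/2) = 0.1855.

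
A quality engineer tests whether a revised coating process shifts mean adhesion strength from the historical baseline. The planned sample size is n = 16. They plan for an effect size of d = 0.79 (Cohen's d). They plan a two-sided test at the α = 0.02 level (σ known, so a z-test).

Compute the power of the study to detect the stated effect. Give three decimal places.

Noncentrality parameter: δ = d·√n = 0.79 × √16 = 3.1600
Two-sided α = 0.02 → critical value z_{0.01} = 2.326.
Power = Φ(δ − 2.326) + Φ(−δ − 2.326) = Φ(0.834) + Φ(-5.486) = 0.7978 + 0.0000 = 0.7978.

Power ≈ 0.798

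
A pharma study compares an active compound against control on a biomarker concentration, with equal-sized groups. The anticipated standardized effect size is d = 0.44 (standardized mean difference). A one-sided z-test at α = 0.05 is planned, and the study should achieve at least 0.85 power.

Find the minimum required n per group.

Set Φ(δ − 1.645) = 0.85; then δ − 1.645 = Φ⁻¹(0.85) = 1.036, giving δ = 2.681.
δ = d·√(n/2) ⇒ n = 2(δ/d)² = 2 × (2.681 / 0.44)² = 74.27.
Rounding up, n = 75 per group.

n = 75 per group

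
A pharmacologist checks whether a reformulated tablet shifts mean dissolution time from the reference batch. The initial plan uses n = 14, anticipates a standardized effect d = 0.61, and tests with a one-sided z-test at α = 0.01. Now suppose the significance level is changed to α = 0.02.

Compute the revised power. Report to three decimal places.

δ = d·√n = 0.61 × √14 = 2.2824 (unchanged). New critical value: z_{0.02} = 2.054.
Revised power = Φ(δ − 2.054) = Φ(0.229) = 0.5904.

Power ≈ 0.590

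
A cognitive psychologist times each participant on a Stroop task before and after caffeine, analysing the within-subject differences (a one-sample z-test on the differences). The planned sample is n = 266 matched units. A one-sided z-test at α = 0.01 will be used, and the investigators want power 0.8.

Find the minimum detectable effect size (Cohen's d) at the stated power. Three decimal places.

d ≈ 0.194

Required noncentrality: δ = z_{0.01} + z_{0.20} = 2.326 + 0.842 = 3.168.
δ = d·√n ⇒ d = δ/√n = 3.168/√266 = 0.1942.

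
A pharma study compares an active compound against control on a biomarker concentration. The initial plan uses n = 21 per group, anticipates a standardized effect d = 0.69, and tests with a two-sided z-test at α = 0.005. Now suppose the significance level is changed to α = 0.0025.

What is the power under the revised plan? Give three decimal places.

δ = d·√(n/2) = 0.69 × √(21/2) = 2.2359 (unchanged). New critical value: z_{0.0013} = 3.023.
Revised power = Φ(δ − 3.023) + Φ(−δ − 3.023) = Φ(-0.787) + Φ(-5.259) = 0.2155 + 0.0000 = 0.2155.

Power ≈ 0.215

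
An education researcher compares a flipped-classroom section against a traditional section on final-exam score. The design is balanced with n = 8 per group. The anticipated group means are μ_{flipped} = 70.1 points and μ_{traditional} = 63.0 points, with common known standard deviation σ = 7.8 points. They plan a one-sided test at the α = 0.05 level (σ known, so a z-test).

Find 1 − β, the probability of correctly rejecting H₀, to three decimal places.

Power ≈ 0.570

Standardized effect: d = |μ_{flipped} − μ_{traditional}| / σ = |70.1 − 63.0| / 7.8 = 0.9103
Noncentrality parameter: λ = d·√(n/2) = 0.9103 × √(8/2) = 1.8205
One-sided α = 0.05 → critical value z_{0.05} = 1.645.
Power = P(Z > 1.645 − λ) = Φ(0.176) = 0.5697.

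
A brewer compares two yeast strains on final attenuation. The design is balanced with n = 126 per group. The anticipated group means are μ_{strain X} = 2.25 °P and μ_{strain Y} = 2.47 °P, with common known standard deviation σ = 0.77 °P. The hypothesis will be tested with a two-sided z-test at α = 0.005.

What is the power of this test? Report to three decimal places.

Power ≈ 0.295

Standardized effect: d = |μ_{strain X} − μ_{strain Y}| / σ = |2.25 − 2.47| / 0.77 = 0.2857
Noncentrality parameter: λ = d·√(n/2) = 0.2857 × √(126/2) = 2.2678
Critical value for a two-sided test at α = 0.005: z_{α/2} = 2.807.
Power = Φ(λ − 2.807) + Φ(−λ − 2.807) = Φ(-0.539) + Φ(-5.075) = 0.2949 + 0.0000 = 0.2949.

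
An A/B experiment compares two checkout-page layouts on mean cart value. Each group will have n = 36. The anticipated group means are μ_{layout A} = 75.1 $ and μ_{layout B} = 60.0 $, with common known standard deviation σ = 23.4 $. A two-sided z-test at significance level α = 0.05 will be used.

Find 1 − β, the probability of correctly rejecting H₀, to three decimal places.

Standardized effect: d = |μ_{layout A} − μ_{layout B}| / σ = |75.1 − 60.0| / 23.4 = 0.6453
Noncentrality parameter: δ = d·√(n/2) = 0.6453 × √(36/2) = 2.7378
Critical value for a two-sided test at α = 0.05: z_{α/2} = 1.960.
Power = Φ(δ − 1.960) + Φ(−δ − 1.960) = Φ(0.778) + Φ(-4.698) = 0.7817 + 0.0000 = 0.7817.

Power ≈ 0.782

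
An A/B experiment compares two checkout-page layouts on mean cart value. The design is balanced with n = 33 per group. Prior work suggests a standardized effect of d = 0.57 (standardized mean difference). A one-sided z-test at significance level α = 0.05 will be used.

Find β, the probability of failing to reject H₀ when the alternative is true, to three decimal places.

β ≈ 0.251

Noncentrality parameter: δ = d·√(n/2) = 0.57 × √(33/2) = 2.3154
Critical value for a one-sided test at α = 0.05: z_α = 1.645.
Power = Φ(δ − 1.645) = Φ(0.670) = 0.7487.
Type II error: β = 1 − power = 1 − 0.7487 = 0.2513.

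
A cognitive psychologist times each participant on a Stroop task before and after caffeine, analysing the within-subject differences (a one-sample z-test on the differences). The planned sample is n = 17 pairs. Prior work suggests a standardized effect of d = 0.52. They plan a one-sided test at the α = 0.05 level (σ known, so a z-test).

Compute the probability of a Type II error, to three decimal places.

Noncentrality parameter: δ = d·√n = 0.52 × √17 = 2.1440
Critical value for a one-sided test at α = 0.05: z_α = 1.645.
Power = Φ(δ − 1.645) = Φ(0.499) = 0.6912.
Type II error: β = 1 − power = 1 − 0.6912 = 0.3088.

β ≈ 0.309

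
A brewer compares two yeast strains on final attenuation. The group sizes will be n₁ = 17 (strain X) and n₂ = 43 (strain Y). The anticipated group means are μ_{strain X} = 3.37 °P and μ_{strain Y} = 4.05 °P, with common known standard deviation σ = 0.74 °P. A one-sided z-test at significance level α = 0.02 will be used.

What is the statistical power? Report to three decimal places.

Power ≈ 0.876

Standardized effect: d = |μ_{strain X} − μ_{strain Y}| / σ = |3.37 − 4.05| / 0.74 = 0.9189
Noncentrality parameter: δ = d / √(1/n₁ + 1/n₂) = 0.9189 / √(1/17 + 1/43) = 3.2075
One-sided α = 0.02 → critical value z_{0.02} = 2.054.
Power = P(Z > 2.054 − δ) = Φ(1.154) = 0.8757.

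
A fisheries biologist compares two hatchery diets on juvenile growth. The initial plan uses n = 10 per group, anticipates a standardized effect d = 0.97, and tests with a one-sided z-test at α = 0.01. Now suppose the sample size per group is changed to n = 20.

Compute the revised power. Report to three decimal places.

With n = 20 per group: δ = d·√(n/2) = 0.97 × √(20/2) = 3.0674. Critical value z_{0.01} = 2.326.
Revised power = P(Z > 2.326 − δ) = Φ(0.741) = 0.7707.

Power ≈ 0.771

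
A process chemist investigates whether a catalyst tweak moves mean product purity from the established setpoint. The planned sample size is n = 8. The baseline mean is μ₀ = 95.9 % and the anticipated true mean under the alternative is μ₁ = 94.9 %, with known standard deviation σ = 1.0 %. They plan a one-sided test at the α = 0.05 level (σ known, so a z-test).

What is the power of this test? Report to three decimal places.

Standardized effect: d = |μ₁ − μ₀| / σ = |94.9 − 95.9| / 1.0 = 1.0000
Noncentrality parameter: δ = d·√n = 1.0000 × √8 = 2.8284
Critical value for a one-sided test at α = 0.05: z_α = 1.645.
Power = Φ(δ − 1.645) = Φ(1.184) = 0.8817.

Power ≈ 0.882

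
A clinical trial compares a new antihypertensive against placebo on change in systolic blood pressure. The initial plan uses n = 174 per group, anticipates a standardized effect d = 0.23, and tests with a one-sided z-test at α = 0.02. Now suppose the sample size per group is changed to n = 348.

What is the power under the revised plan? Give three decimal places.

Power ≈ 0.836

With n = 348 per group: δ = d·√(n/2) = 0.23 × √(348/2) = 3.0339. Critical value z_{0.02} = 2.054.
Revised power = P(Z > 2.054 − δ) = Φ(0.980) = 0.8365.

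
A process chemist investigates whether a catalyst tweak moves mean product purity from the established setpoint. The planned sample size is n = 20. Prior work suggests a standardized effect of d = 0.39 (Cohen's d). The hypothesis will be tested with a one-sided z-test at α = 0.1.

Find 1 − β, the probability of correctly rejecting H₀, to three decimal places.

Noncentrality parameter: λ = d·√n = 0.39 × √20 = 1.7441
One-sided α = 0.1 → critical value z_{0.1} = 1.282.
Power = P(Z > 1.282 − λ) = Φ(0.463) = 0.6782.

Power ≈ 0.678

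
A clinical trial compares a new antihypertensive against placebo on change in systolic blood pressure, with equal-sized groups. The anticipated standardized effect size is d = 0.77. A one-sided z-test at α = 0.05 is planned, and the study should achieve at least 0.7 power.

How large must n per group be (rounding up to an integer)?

For power 0.7 need Φ(δ − z_{0.05}) = 0.7, so δ = z_{0.05} + z_{0.30} = 1.645 + 0.524 = 2.169.
δ = d·√(n/2) ⇒ n = 2(δ/d)² = 2 × (2.169 / 0.77)² = 15.87.
Round up to the next whole unit.

n = 16 per group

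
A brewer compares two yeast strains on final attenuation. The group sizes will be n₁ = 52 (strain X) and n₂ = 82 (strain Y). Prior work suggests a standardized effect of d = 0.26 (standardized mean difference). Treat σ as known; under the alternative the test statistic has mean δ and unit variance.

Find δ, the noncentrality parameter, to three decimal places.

δ ≈ 1.467

The noncentrality parameter scales effect size by the design's sample-size factor: δ = d / √(1/n₁ + 1/n₂) = 0.26 / √(1/52 + 1/82) = 1.4667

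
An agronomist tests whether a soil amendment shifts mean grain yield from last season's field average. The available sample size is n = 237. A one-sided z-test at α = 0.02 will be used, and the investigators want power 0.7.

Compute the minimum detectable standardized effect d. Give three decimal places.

d ≈ 0.167

Need Φ(δ − 2.054) = 0.7, so δ = 2.054 + 0.524 = 2.578.
δ = d·√n ⇒ d = δ/√n = 2.578/√237 = 0.1675.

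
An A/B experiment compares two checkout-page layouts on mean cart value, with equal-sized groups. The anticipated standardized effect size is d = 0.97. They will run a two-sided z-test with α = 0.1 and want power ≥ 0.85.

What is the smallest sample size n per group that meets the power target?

Set Φ(δ − 1.645) = 0.85; then δ − 1.645 = Φ⁻¹(0.85) = 1.036, giving δ = 2.681.
(For δ > 0 the lower-tail rejection region contributes negligibly to power, so the one-term inversion is standard.)
δ = d·√(n/2) ⇒ n = 2(δ/d)² = 2 × (2.681 / 0.97)² = 15.28.
Round up to the next whole unit.

n = 16 per group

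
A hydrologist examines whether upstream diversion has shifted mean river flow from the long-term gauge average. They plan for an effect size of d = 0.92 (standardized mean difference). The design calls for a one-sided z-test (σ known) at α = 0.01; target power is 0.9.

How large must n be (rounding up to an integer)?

Set Φ(δ − 2.326) = 0.9; then δ − 2.326 = Φ⁻¹(0.9) = 1.282, giving δ = 3.608.
δ = d·√n ⇒ n = (δ/d)² = (3.608 / 0.92)² = 15.38.
Rounding up, n = 16.

n = 16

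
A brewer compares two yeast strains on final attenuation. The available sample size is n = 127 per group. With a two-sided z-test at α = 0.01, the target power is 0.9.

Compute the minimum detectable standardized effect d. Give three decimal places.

Required noncentrality: δ = z_{0.005} + z_{0.10} = 2.576 + 1.282 = 3.857.
(The second rejection-region term Φ(−δ − z_{α/2}) is negligible and dropped.)
δ = d·√(n/2) ⇒ d = δ/√(n/2) = 3.857/√(127/2) = 0.4841.

d ≈ 0.484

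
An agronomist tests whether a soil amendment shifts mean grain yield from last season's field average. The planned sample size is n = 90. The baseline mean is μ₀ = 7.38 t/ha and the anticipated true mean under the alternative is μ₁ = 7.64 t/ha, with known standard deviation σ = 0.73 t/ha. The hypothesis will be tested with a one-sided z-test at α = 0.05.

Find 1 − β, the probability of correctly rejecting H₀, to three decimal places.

Power ≈ 0.959

Standardized effect: d = |μ₁ − μ₀| / σ = |7.64 − 7.38| / 0.73 = 0.3562
Noncentrality parameter: δ = d·√n = 0.3562 × √90 = 3.3789
One-sided α = 0.05 → critical value z_{0.05} = 1.645.
Power = P(Z > 1.645 − δ) = Φ(1.734) = 0.9585.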